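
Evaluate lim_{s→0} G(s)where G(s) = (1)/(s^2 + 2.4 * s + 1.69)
DC gain = G(0) = num(0)/den(0) = 1/1.69 = 0.5917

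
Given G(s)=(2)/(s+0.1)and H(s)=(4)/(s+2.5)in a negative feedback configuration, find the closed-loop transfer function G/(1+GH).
Closed-loop T = G/(1+GH).
Numerator: G_num * H_den = 2*s + 5.
Denominator: G_den * H_den + G_num * H_num = (s^2 + 2.6*s + 0.25) + (8) = s^2 + 2.6*s + 8.25.
T(s) = (2*s + 5)/(s^2 + 2.6*s + 8.25)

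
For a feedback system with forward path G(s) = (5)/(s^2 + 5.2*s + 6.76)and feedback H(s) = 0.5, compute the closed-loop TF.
Closed-loop T = G/(1+GH).
Numerator: G_num * H_den = 5.
Denominator: G_den * H_den + G_num * H_num = (s^2 + 5.2*s + 6.76) + (2.5) = s^2 + 5.2*s + 9.26.
T(s) = (5)/(s^2 + 5.2*s + 9.26)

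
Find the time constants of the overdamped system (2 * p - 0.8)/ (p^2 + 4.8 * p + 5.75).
Overdamped: real poles at -2.3, -2.5. τ = -1/pole → τ₁ = 0.4348, τ₂ = 0.4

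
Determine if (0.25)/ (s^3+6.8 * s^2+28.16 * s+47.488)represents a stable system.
Denominator: s^3 + 6.8*s^2 + 28.16*s + 47.488 = (s + 2.8)(s^2 + 4*s + 16.96). Poles: -2 + 3.6j, -2 - 3.6j, -2.8. All Re(p)<0: Yes (stable)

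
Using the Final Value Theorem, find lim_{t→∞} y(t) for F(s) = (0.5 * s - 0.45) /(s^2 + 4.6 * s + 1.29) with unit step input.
FVT: lim_{t→∞} y(t) = lim_{s→0} s*Y(s) where Y(s) = F(s)/s.
= lim_{s→0} F(s) = F(0) = num(0)/den(0) = -0.45/1.29 = -0.3488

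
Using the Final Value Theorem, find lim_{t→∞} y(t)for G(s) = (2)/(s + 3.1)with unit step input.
FVT: lim_{t→∞} y(t) = lim_{s→0} s*Y(s) where Y(s) = G(s)/s.
= lim_{s→0} G(s) = G(0) = num(0)/den(0) = 2/3.1 = 0.6452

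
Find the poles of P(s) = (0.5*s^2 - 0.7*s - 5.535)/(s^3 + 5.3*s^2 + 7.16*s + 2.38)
Set denominator = 0: s^3 + 5.3*s^2 + 7.16*s + 2.38 = (s + 1.4)(s + 0.5)(s + 3.4) = 0 → Poles: -0.5, -1.4, -3.4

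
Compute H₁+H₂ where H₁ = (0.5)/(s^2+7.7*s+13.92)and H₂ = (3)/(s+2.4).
Parallel: H = H₁ + H₂ = (n₁·d₂ + n₂·d₁)/(d₁·d₂).
n₁·d₂ = 0.5*s + 1.2. n₂·d₁ = 3*s^2 + 23.1*s + 41.76. Sum = 3*s^2 + 23.6*s + 42.96. d₁·d₂ = s^3 + 10.1*s^2 + 32.4*s + 33.408.
H(s) = (3*s^2 + 23.6*s + 42.96)/(s^3 + 10.1*s^2 + 32.4*s + 33.408)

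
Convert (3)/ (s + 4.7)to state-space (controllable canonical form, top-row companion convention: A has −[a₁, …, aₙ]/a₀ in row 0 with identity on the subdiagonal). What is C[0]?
Reachable canonical form: C = numerator coefficients (right-aligned, zero-padded to length n).
num = 3, C = [[3]].
C[0] = 3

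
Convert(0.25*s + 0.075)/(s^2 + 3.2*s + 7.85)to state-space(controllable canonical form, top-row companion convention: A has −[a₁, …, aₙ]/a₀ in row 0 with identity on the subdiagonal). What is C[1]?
Reachable canonical form: C = numerator coefficients (right-aligned, zero-padded to length n).
num = 0.25*s + 0.075, C = [[0.25, 0.075]].
C[1] = 0.075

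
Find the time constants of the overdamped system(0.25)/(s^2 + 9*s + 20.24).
Overdamped: real poles at -4.6, -4.4. τ = -1/pole → τ₁ = 0.2174, τ₂ = 0.2273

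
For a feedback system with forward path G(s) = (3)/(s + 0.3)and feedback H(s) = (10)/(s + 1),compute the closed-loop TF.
Closed-loop T = G/(1+GH).
Numerator: G_num * H_den = 3*s + 3.
Denominator: G_den * H_den + G_num * H_num = (s^2 + 1.3*s + 0.3) + (30) = s^2 + 1.3*s + 30.3.
T(s) = (3*s + 3)/(s^2 + 1.3*s + 30.3)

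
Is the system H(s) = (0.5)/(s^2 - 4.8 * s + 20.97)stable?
Denominator: s^2 - 4.8*s + 20.97. Poles: 2.4 + 3.9j, 2.4 - 3.9j. All Re(p)<0: No (unstable)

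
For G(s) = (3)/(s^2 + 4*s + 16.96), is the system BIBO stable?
Denominator: s^2 + 4*s + 16.96. Poles: -2 + 3.6j, -2 - 3.6j. All Re(p)<0: Yes (stable)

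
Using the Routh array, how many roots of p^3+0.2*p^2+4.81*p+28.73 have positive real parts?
Routh array:
p^3: [1, 4.81]; p^2: [0.2, 28.73]; p^1: [-138.84]; p^0: [28.73]
First column: [1, 0.2, -138.84, 28.73]. Sign changes = RHP roots = 2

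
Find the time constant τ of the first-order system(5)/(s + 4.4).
First-order system: τ = -1/pole. Pole = -4.4. τ = -1/(-4.4) = 0.2273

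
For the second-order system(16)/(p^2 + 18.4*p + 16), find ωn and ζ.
Standard form: ωn²/(p²+2ζωn·p+ωn²).
const=16=ωn² → ωn=4, p coeff=18.4=2ζωn → ζ=2.3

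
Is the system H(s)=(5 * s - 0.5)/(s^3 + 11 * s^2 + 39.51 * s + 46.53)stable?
Denominator: s^3 + 11*s^2 + 39.51*s + 46.53 = (s + 4.7)(s + 3.3)(s + 3). Poles: -3, -3.3, -4.7. All Re(p)<0: Yes (stable)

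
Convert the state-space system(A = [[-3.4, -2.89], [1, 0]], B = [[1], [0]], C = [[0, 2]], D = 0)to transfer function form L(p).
L(p) = C(pI - A)⁻¹B + D.
Characteristic polynomial det(pI - A) = p^2 + 3.4*p + 2.89.
Numerator from C·adj(pI-A)·B + D·det(pI-A) = 2.
L(p) = (2)/(p^2 + 3.4*p + 2.89)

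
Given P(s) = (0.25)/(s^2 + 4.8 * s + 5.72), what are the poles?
Set denominator = 0: s^2 + 4.8*s + 5.72 = (s + 2.2)(s + 2.6) = 0 → Poles: -2.2, -2.6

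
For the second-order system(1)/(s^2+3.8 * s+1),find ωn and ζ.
Standard form: ωn²/(s²+2ζωn·s+ωn²).
const=1=ωn² → ωn=1, s coeff=3.8=2ζωn → ζ=1.9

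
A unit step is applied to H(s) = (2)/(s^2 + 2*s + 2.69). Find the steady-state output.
FVT: lim_{t→∞} y(t) = lim_{s→0} s*Y(s) where Y(s) = H(s)/s.
= lim_{s→0} H(s) = H(0) = num(0)/den(0) = 2/2.69 = 0.7435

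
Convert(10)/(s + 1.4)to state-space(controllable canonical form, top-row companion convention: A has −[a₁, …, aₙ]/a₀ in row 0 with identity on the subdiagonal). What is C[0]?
Reachable canonical form: C = numerator coefficients (right-aligned, zero-padded to length n).
num = 10, C = [[10]].
C[0] = 10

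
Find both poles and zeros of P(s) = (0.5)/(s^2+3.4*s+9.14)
Set denominator = 0: s^2 + 3.4*s + 9.14 = 0 → Poles: -1.7 + 2.5j, -1.7 - 2.5j
Numerator is a nonzero constant (0.5) → Zeros: none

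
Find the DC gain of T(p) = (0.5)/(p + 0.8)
DC gain = T(0) = num(0)/den(0) = 0.5/0.8 = 0.625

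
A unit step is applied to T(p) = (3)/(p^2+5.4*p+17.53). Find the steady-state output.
FVT: lim_{t→∞} y(t) = lim_{p→0} p*Y(p) where Y(p) = T(p)/p.
= lim_{p→0} T(p) = T(0) = num(0)/den(0) = 3/17.53 = 0.1711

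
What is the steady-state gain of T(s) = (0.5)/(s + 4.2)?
DC gain = T(0) = num(0)/den(0) = 0.5/4.2 = 0.119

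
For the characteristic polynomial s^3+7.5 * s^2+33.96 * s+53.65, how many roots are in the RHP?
s^3 + 7.5*s^2 + 33.96*s + 53.65 = (s + 2.5)(s^2 + 5*s + 21.46). Poles: -2.5, -2.5 + 3.9j, -2.5 - 3.9j. RHP poles (Re>0): 0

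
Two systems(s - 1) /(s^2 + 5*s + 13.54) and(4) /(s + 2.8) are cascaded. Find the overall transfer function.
Series: H = H₁ · H₂ = (n₁·n₂)/(d₁·d₂).
Num: n₁·n₂ = 4*s - 4. Den: d₁·d₂ = s^3 + 7.8*s^2 + 27.54*s + 37.912.
H(s) = (4*s - 4)/(s^3 + 7.8*s^2 + 27.54*s + 37.912)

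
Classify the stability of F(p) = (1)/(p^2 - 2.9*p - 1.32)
Denominator: p^2 - 2.9*p - 1.32 = (p - 3.3)(p + 0.4). Poles: -0.4, 3.3. Unstable (1 pole(s) in RHP)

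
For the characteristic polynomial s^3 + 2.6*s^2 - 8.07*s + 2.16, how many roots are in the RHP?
s^3 + 2.6*s^2 - 8.07*s + 2.16 = (s - 0.3)(s - 1.6)(s + 4.5). Poles: -4.5, 0.3, 1.6. RHP poles (Re>0): 2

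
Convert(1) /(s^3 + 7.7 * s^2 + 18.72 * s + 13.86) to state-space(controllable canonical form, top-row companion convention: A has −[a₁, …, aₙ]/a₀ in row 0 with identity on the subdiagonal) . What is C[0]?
Reachable canonical form: C = numerator coefficients (right-aligned, zero-padded to length n).
num = 1, C = [[0, 0, 1]].
C[0] = 0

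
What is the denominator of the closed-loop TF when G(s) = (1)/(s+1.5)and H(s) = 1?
Characteristic poly = G_den * H_den + G_num * H_num = (s + 1.5) + (1) = s + 2.5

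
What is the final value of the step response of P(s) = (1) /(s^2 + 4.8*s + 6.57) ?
FVT: lim_{t→∞} y(t) = lim_{s→0} s*Y(s) where Y(s) = P(s)/s.
= lim_{s→0} P(s) = P(0) = num(0)/den(0) = 1/6.57 = 0.1522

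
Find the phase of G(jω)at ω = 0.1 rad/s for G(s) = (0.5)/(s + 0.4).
Substitute s = j*0.1: G(j0.1) = 1.17647 - 0.294118j.
∠G(j0.1) = atan2(Im, Re) = atan2(-0.294118, 1.17647) = -14.04°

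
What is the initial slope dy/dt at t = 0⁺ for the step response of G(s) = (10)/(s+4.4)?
IVT: y'(0⁺) = lim_{s→∞} s²·Y(s) = lim_{s→∞} s·G(s).
deg(num) = 0, deg(den) = 1, relative degree = 1, so s·G(s) → (leading num)/(leading den) = 10/1 = 10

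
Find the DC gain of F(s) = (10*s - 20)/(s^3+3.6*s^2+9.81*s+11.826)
DC gain = F(0) = num(0)/den(0) = -20/11.826 = -1.691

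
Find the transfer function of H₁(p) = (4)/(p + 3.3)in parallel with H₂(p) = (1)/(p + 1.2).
Parallel: H = H₁ + H₂ = (n₁·d₂ + n₂·d₁)/(d₁·d₂).
n₁·d₂ = 4*p + 4.8. n₂·d₁ = p + 3.3. Sum = 5*p + 8.1. d₁·d₂ = p^2 + 4.5*p + 3.96.
H(p) = (5*p + 8.1)/(p^2 + 4.5*p + 3.96)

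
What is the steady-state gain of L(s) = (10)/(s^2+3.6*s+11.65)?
DC gain = L(0) = num(0)/den(0) = 10/11.65 = 0.8584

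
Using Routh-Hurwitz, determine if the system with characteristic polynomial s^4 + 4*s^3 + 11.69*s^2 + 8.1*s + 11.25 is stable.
Routh array:
s^4: [1, 11.69, 11.25]; s^3: [4, 8.1]; s^2: [9.665, 11.25]; s^1: [3.44402]; s^0: [11.25]
First column: [1, 4, 9.665, 3.44402, 11.25]. Sign changes = 0.
Yes, stable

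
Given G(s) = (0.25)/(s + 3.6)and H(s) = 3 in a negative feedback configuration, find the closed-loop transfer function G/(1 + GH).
Closed-loop T = G/(1+GH).
Numerator: G_num * H_den = 0.25.
Denominator: G_den * H_den + G_num * H_num = (s + 3.6) + (0.75) = s + 4.35.
T(s) = (0.25)/(s + 4.35)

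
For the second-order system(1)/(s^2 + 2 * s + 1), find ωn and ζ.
Standard form: ωn²/(s²+2ζωn·s+ωn²).
const=1=ωn² → ωn=1, s coeff=2=2ζωn → ζ=1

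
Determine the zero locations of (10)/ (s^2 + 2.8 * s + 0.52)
Numerator is a nonzero constant (10) → Zeros: none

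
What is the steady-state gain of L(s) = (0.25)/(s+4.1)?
DC gain = L(0) = num(0)/den(0) = 0.25/4.1 = 0.06098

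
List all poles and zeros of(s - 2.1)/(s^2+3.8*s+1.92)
Set denominator = 0: s^2 + 3.8*s + 1.92 = (s + 3.2)(s + 0.6) = 0 → Poles: -0.6, -3.2
Set numerator = 0: s - 2.1 = 0 → Zeros: 2.1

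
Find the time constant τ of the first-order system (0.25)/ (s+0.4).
First-order system: τ = -1/pole. Pole = -0.4. τ = -1/(-0.4) = 2.5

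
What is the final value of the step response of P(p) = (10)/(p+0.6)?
FVT: lim_{t→∞} y(t) = lim_{p→0} p*Y(p) where Y(p) = P(p)/p.
= lim_{p→0} P(p) = P(0) = num(0)/den(0) = 10/0.6 = 16.67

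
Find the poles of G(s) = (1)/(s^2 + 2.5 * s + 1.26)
Set denominator = 0: s^2 + 2.5*s + 1.26 = (s + 0.7)(s + 1.8) = 0 → Poles: -0.7, -1.8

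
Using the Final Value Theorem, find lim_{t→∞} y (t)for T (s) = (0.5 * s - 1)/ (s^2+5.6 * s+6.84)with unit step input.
FVT: lim_{t→∞} y(t) = lim_{s→0} s*Y(s) where Y(s) = T(s)/s.
= lim_{s→0} T(s) = T(0) = num(0)/den(0) = -1/6.84 = -0.1462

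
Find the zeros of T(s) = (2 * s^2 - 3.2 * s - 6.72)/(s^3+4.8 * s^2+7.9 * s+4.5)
Set numerator = 0: 2*s^2 - 3.2*s - 6.72 = 2*(s - 2.8)(s + 1.2) = 0 → Zeros: -1.2, 2.8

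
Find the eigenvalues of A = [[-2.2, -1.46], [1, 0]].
Eigenvalues solve det(λI - A) = 0.
Characteristic polynomial: λ^2 + 2.2*λ + 1.46 = 0.
Roots: -1.1 + 0.5j, -1.1 - 0.5j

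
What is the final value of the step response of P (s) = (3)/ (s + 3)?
FVT: lim_{t→∞} y(t) = lim_{s→0} s*Y(s) where Y(s) = P(s)/s.
= lim_{s→0} P(s) = P(0) = num(0)/den(0) = 3/3 = 1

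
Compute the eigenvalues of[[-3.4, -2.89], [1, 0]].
Eigenvalues solve det(λI - A) = 0.
Characteristic polynomial: λ^2 + 3.4*λ + 2.89 = 0.
Factor: (λ + 1.7)(λ + 1.7) = 0.
Roots: -1.7, -1.7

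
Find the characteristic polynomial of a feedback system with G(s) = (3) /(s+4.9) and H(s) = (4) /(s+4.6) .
Characteristic poly = G_den * H_den + G_num * H_num = (s^2 + 9.5*s + 22.54) + (12) = s^2 + 9.5*s + 34.54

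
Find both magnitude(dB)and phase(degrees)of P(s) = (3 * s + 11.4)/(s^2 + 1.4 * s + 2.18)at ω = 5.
Substitute s = j*5: P(j5) = -0.272308 - 0.740848j.
|P| = 20*log₁₀(sqrt(Re²+Im²)) = -2.06 dB.
∠P = atan2(Im, Re) = -110.18°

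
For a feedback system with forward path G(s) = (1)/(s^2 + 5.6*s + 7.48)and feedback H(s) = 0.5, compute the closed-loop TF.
Closed-loop T = G/(1+GH).
Numerator: G_num * H_den = 1.
Denominator: G_den * H_den + G_num * H_num = (s^2 + 5.6*s + 7.48) + (0.5) = s^2 + 5.6*s + 7.98.
T(s) = (1)/(s^2 + 5.6*s + 7.98)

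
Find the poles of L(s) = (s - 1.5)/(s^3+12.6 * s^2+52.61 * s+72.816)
Set denominator = 0: s^3 + 12.6*s^2 + 52.61*s + 72.816 = (s + 4.8)(s + 4.1)(s + 3.7) = 0 → Poles: -3.7, -4.1, -4.8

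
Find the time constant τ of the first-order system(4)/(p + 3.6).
First-order system: τ = -1/pole. Pole = -3.6. τ = -1/(-3.6) = 0.2778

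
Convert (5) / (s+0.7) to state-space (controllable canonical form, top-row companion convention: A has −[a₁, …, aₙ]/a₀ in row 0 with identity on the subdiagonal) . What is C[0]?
Reachable canonical form: C = numerator coefficients (right-aligned, zero-padded to length n).
num = 5, C = [[5]].
C[0] = 5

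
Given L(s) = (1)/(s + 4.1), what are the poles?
Set denominator = 0: s + 4.1 = 0 → Poles: -4.1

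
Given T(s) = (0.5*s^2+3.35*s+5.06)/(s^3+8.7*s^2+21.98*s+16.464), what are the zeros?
Set numerator = 0: 0.5*s^2 + 3.35*s + 5.06 = 0.5*(s + 2.3)(s + 4.4) = 0 → Zeros: -2.3, -4.4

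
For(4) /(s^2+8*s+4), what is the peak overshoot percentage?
Standard form: ωn²/(s²+2ζωn·s+ωn²) → ωn = 2, ζ = 2.
ζ ≥ 1, so the response is non-oscillatory: peak overshoot = 0%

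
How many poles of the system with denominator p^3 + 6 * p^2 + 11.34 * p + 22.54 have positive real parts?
p^3 + 6*p^2 + 11.34*p + 22.54 = (p + 4.6)(p^2 + 1.4*p + 4.9). Poles: -0.7 + 2.1j, -0.7 - 2.1j, -4.6. RHP poles (Re>0): 0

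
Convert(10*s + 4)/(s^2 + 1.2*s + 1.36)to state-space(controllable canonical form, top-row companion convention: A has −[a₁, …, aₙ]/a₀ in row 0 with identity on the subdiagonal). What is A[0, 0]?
Reachable canonical form for den = s^2 + 1.2*s + 1.36: top row of A = -[a₁,a₂,...,aₙ]/a₀, ones on the subdiagonal, zeros elsewhere.
A = [[-1.2, -1.36], [1, 0]].
A[0,0] = -1.2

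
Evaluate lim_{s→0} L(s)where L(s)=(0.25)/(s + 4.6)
DC gain = L(0) = num(0)/den(0) = 0.25/4.6 = 0.05435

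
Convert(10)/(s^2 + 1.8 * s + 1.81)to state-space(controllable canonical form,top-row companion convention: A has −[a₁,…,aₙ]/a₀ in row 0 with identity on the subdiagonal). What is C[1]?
Reachable canonical form: C = numerator coefficients (right-aligned, zero-padded to length n).
num = 10, C = [[0, 10]].
C[1] = 10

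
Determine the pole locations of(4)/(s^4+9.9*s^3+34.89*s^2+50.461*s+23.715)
Set denominator = 0: s^4 + 9.9*s^3 + 34.89*s^2 + 50.461*s + 23.715 = (s + 0.9)(s + 3.1)(s + 2.5)(s + 3.4) = 0 → Poles: -0.9, -2.5, -3.1, -3.4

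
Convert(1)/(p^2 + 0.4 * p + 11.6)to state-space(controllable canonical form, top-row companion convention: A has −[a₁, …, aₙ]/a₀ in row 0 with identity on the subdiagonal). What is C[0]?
Reachable canonical form: C = numerator coefficients (right-aligned, zero-padded to length n).
num = 1, C = [[0, 1]].
C[0] = 0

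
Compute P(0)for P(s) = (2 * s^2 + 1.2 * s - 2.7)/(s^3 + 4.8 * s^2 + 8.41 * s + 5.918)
DC gain = P(0) = num(0)/den(0) = -2.7/5.918 = -0.4562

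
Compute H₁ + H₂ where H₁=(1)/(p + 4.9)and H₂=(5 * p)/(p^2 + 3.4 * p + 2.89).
Parallel: H = H₁ + H₂ = (n₁·d₂ + n₂·d₁)/(d₁·d₂).
n₁·d₂ = p^2 + 3.4*p + 2.89. n₂·d₁ = 5*p^2 + 24.5*p. Sum = 6*p^2 + 27.9*p + 2.89. d₁·d₂ = p^3 + 8.3*p^2 + 19.55*p + 14.161.
H(p) = (6*p^2 + 27.9*p + 2.89)/(p^3 + 8.3*p^2 + 19.55*p + 14.161)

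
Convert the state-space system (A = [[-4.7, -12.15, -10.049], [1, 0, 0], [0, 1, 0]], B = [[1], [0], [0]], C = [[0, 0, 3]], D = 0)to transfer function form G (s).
G(s) = C(sI - A)⁻¹B + D.
Characteristic polynomial det(sI - A) = s^3 + 4.7*s^2 + 12.15*s + 10.049.
Numerator from C·adj(sI-A)·B + D·det(sI-A) = 3.
G(s) = (3)/(s^3 + 4.7*s^2 + 12.15*s + 10.049)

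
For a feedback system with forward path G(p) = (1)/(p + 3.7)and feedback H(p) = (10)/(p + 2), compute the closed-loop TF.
Closed-loop T = G/(1+GH).
Numerator: G_num * H_den = p + 2.
Denominator: G_den * H_den + G_num * H_num = (p^2 + 5.7*p + 7.4) + (10) = p^2 + 5.7*p + 17.4.
T(p) = (p + 2)/(p^2 + 5.7*p + 17.4)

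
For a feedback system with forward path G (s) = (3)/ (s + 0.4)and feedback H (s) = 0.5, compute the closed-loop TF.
Closed-loop T = G/(1+GH).
Numerator: G_num * H_den = 3.
Denominator: G_den * H_den + G_num * H_num = (s + 0.4) + (1.5) = s + 1.9.
T(s) = (3)/(s + 1.9)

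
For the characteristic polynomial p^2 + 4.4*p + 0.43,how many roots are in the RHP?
p^2 + 4.4*p + 0.43 = (p + 0.1)(p + 4.3). Poles: -0.1, -4.3. RHP poles (Re>0): 0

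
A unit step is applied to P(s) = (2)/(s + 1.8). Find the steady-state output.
FVT: lim_{t→∞} y(t) = lim_{s→0} s*Y(s) where Y(s) = P(s)/s.
= lim_{s→0} P(s) = P(0) = num(0)/den(0) = 2/1.8 = 1.111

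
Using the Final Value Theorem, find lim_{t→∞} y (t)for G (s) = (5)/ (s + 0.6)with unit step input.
FVT: lim_{t→∞} y(t) = lim_{s→0} s*Y(s) where Y(s) = G(s)/s.
= lim_{s→0} G(s) = G(0) = num(0)/den(0) = 5/0.6 = 8.333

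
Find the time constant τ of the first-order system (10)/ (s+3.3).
First-order system: τ = -1/pole. Pole = -3.3. τ = -1/(-3.3) = 0.303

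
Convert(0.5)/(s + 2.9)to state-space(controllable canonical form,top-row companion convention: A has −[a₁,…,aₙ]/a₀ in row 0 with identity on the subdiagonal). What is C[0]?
Reachable canonical form: C = numerator coefficients (right-aligned, zero-padded to length n).
num = 0.5, C = [[0.5]].
C[0] = 0.5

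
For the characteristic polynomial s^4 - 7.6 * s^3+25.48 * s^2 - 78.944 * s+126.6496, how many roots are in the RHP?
s^4 - 7.6*s^3 + 25.48*s^2 - 78.944*s + 126.6496 = (s - 2.8)(s - 4.4)(s^2 - 0.4*s + 10.28). Poles: 0.2 + 3.2j, 0.2 - 3.2j, 2.8, 4.4. RHP poles (Re>0): 4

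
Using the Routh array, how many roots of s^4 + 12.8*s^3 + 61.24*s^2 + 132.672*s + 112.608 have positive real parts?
Routh array:
s^4: [1, 61.24, 112.608]; s^3: [12.8, 132.672]; s^2: [50.875, 112.608]; s^1: [104.34]; s^0: [112.608]
First column: [1, 12.8, 50.875, 104.34, 112.608]. Sign changes = RHP roots = 0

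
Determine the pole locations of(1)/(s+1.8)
Set denominator = 0: s + 1.8 = 0 → Poles: -1.8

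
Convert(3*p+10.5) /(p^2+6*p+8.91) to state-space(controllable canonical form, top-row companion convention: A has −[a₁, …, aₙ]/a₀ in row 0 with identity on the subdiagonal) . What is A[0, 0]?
Reachable canonical form for den = p^2 + 6*p + 8.91: top row of A = -[a₁,a₂,...,aₙ]/a₀, ones on the subdiagonal, zeros elsewhere.
A = [[-6, -8.91], [1, 0]].
A[0,0] = -6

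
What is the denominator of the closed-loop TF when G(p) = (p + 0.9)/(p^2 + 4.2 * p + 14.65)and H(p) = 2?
Characteristic poly = G_den * H_den + G_num * H_num = (p^2 + 4.2*p + 14.65) + (2*p + 1.8) = p^2 + 6.2*p + 16.45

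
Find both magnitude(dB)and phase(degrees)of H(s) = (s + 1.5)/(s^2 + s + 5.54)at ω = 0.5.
Substitute s = j*0.5: H(j0.5) = 0.289898 + 0.0671174j.
|H| = 20*log₁₀(sqrt(Re²+Im²)) = -10.53 dB.
∠H = atan2(Im, Re) = 13.04°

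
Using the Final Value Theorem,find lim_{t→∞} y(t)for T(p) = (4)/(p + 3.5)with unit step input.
FVT: lim_{t→∞} y(t) = lim_{p→0} p*Y(p) where Y(p) = T(p)/p.
= lim_{p→0} T(p) = T(0) = num(0)/den(0) = 4/3.5 = 1.143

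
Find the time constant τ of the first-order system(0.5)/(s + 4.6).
First-order system: τ = -1/pole. Pole = -4.6. τ = -1/(-4.6) = 0.2174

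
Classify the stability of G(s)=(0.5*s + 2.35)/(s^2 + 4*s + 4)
Denominator: s^2 + 4*s + 4 = (s + 2)(s + 2). Poles: -2, -2. Stable (all poles in LHP)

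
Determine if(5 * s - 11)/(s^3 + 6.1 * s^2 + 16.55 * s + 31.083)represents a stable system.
Denominator: s^3 + 6.1*s^2 + 16.55*s + 31.083 = (s + 3.9)(s^2 + 2.2*s + 7.97). Poles: -1.1 + 2.6j, -1.1 - 2.6j, -3.9. All Re(p)<0: Yes (stable)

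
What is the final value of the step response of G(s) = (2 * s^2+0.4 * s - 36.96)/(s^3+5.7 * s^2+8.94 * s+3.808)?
FVT: lim_{t→∞} y(t) = lim_{s→0} s*Y(s) where Y(s) = G(s)/s.
= lim_{s→0} G(s) = G(0) = num(0)/den(0) = -36.96/3.808 = -9.706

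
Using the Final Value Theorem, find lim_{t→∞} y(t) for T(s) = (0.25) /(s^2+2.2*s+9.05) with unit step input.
FVT: lim_{t→∞} y(t) = lim_{s→0} s*Y(s) where Y(s) = T(s)/s.
= lim_{s→0} T(s) = T(0) = num(0)/den(0) = 0.25/9.05 = 0.02762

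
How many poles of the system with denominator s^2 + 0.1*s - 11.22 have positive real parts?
s^2 + 0.1*s - 11.22 = (s - 3.3)(s + 3.4). Poles: -3.4, 3.3. RHP poles (Re>0): 1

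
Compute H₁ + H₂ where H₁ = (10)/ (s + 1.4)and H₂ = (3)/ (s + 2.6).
Parallel: H = H₁ + H₂ = (n₁·d₂ + n₂·d₁)/(d₁·d₂).
n₁·d₂ = 10*s + 26. n₂·d₁ = 3*s + 4.2. Sum = 13*s + 30.2. d₁·d₂ = s^2 + 4*s + 3.64.
H(s) = (13*s + 30.2)/(s^2 + 4*s + 3.64)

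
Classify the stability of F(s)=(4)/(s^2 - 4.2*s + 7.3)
Denominator: s^2 - 4.2*s + 7.3. Poles: 2.1 + 1.7j, 2.1 - 1.7j. Unstable (2 pole(s) in RHP)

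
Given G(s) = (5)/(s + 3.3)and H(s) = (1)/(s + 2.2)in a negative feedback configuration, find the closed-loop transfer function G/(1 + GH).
Closed-loop T = G/(1+GH).
Numerator: G_num * H_den = 5*s + 11.
Denominator: G_den * H_den + G_num * H_num = (s^2 + 5.5*s + 7.26) + (5) = s^2 + 5.5*s + 12.26.
T(s) = (5*s + 11)/(s^2 + 5.5*s + 12.26)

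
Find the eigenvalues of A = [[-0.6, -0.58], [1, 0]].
Eigenvalues solve det(λI - A) = 0.
Characteristic polynomial: λ^2 + 0.6*λ + 0.58 = 0.
Roots: -0.3 + 0.7j, -0.3 - 0.7j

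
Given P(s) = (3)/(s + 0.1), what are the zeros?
Numerator is a nonzero constant (3) → Zeros: none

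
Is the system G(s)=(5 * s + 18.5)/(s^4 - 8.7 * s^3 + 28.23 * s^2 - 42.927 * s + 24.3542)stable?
Denominator: s^4 - 8.7*s^3 + 28.23*s^2 - 42.927*s + 24.3542 = (s - 3.8)(s - 1.3)(s^2 - 3.6*s + 4.93). Poles: 1.3, 1.8 + 1.3j, 1.8 - 1.3j, 3.8. All Re(p)<0: No (unstable)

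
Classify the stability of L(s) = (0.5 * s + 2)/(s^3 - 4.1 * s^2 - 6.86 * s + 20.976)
Denominator: s^3 - 4.1*s^2 - 6.86*s + 20.976 = (s - 1.9)(s - 4.6)(s + 2.4). Poles: -2.4, 1.9, 4.6. Unstable (2 pole(s) in RHP)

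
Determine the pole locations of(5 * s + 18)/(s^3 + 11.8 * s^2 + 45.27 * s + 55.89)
Set denominator = 0: s^3 + 11.8*s^2 + 45.27*s + 55.89 = (s + 4.6)(s + 2.7)(s + 4.5) = 0 → Poles: -2.7, -4.5, -4.6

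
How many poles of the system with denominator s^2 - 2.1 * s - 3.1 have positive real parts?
s^2 - 2.1*s - 3.1 = (s - 3.1)(s + 1). Poles: -1, 3.1. RHP poles (Re>0): 1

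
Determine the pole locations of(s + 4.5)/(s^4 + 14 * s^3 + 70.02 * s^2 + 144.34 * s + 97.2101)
Set denominator = 0: s^4 + 14*s^3 + 70.02*s^2 + 144.34*s + 97.2101 = (s + 4.7)(s + 4.3)(s + 3.7)(s + 1.3) = 0 → Poles: -1.3, -3.7, -4.3, -4.7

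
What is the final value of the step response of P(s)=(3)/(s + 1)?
FVT: lim_{t→∞} y(t) = lim_{s→0} s*Y(s) where Y(s) = P(s)/s.
= lim_{s→0} P(s) = P(0) = num(0)/den(0) = 3/1 = 3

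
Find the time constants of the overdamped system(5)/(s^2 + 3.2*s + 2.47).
Overdamped: real poles at -1.3, -1.9. τ = -1/pole → τ₁ = 0.7692, τ₂ = 0.5263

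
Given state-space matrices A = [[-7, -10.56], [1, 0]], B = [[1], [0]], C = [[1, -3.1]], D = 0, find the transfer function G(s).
G(s) = C(sI - A)⁻¹B + D.
Characteristic polynomial det(sI - A) = s^2 + 7*s + 10.56.
Numerator from C·adj(sI-A)·B + D·det(sI-A) = s - 3.1.
G(s) = (s - 3.1)/(s^2 + 7*s + 10.56)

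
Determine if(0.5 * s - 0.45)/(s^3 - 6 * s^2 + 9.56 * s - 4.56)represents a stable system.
Denominator: s^3 - 6*s^2 + 9.56*s - 4.56 = (s - 1.2)(s - 3.8)(s - 1). Poles: 1, 1.2, 3.8. All Re(p)<0: No (unstable)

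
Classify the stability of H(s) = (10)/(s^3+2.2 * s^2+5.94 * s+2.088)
Denominator: s^3 + 2.2*s^2 + 5.94*s + 2.088 = (s + 0.4)(s^2 + 1.8*s + 5.22). Poles: -0.4, -0.9 + 2.1j, -0.9 - 2.1j. Stable (all poles in LHP)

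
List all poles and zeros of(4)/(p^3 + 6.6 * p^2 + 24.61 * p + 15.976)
Set denominator = 0: p^3 + 6.6*p^2 + 24.61*p + 15.976 = (p + 0.8)(p^2 + 5.8*p + 19.97) = 0 → Poles: -0.8, -2.9 + 3.4j, -2.9 - 3.4j
Numerator is a nonzero constant (4) → Zeros: none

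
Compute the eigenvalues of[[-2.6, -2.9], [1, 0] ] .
Eigenvalues solve det(λI - A) = 0.
Characteristic polynomial: λ^2 + 2.6*λ + 2.9 = 0.
Roots: -1.3 + 1.1j, -1.3 - 1.1j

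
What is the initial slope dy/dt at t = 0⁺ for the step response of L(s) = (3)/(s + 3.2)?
IVT: y'(0⁺) = lim_{s→∞} s²·Y(s) = lim_{s→∞} s·L(s).
deg(num) = 0, deg(den) = 1, relative degree = 1, so s·L(s) → (leading num)/(leading den) = 3/1 = 3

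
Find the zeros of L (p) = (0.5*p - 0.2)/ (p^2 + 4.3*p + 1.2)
Set numerator = 0: 0.5*p - 0.2 = 0 → Zeros: 0.4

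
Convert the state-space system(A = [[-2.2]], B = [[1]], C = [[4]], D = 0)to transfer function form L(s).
L(s) = C(sI - A)⁻¹B + D.
Characteristic polynomial det(sI - A) = s + 2.2.
Numerator from C·adj(sI-A)·B + D·det(sI-A) = 4.
L(s) = (4)/(s + 2.2)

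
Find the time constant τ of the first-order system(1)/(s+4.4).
First-order system: τ = -1/pole. Pole = -4.4. τ = -1/(-4.4) = 0.2273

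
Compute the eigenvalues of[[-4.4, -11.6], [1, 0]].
Eigenvalues solve det(λI - A) = 0.
Characteristic polynomial: λ^2 + 4.4*λ + 11.6 = 0.
Roots: -2.2 + 2.6j, -2.2 - 2.6j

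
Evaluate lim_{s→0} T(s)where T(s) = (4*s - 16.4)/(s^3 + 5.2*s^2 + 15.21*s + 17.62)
DC gain = T(0) = num(0)/den(0) = -16.4/17.62 = -0.9308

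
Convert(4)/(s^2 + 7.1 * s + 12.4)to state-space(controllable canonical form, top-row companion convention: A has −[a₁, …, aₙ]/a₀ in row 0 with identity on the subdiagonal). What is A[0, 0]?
Reachable canonical form for den = s^2 + 7.1*s + 12.4: top row of A = -[a₁,a₂,...,aₙ]/a₀, ones on the subdiagonal, zeros elsewhere.
A = [[-7.1, -12.4], [1, 0]].
A[0,0] = -7.1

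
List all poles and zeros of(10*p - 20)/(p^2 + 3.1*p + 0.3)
Set denominator = 0: p^2 + 3.1*p + 0.3 = (p + 0.1)(p + 3) = 0 → Poles: -0.1, -3
Set numerator = 0: 10*p - 20 = 0 → Zeros: 2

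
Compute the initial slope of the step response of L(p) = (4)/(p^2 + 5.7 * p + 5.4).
IVT: y'(0⁺) = lim_{p→∞} p²·Y(p) = lim_{p→∞} p·L(p).
deg(num) = 0, deg(den) = 2, relative degree = 2 ≥ 2, so p·L(p) → 0. Initial slope = 0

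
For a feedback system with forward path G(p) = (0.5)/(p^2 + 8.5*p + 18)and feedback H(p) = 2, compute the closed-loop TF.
Closed-loop T = G/(1+GH).
Numerator: G_num * H_den = 0.5.
Denominator: G_den * H_den + G_num * H_num = (p^2 + 8.5*p + 18) + (1) = p^2 + 8.5*p + 19.
T(p) = (0.5)/(p^2 + 8.5*p + 19)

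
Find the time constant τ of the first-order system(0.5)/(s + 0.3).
First-order system: τ = -1/pole. Pole = -0.3. τ = -1/(-0.3) = 3.333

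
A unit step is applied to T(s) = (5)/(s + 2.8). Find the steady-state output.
FVT: lim_{t→∞} y(t) = lim_{s→0} s*Y(s) where Y(s) = T(s)/s.
= lim_{s→0} T(s) = T(0) = num(0)/den(0) = 5/2.8 = 1.786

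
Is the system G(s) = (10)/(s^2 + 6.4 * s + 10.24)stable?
Denominator: s^2 + 6.4*s + 10.24 = (s + 3.2)(s + 3.2). Poles: -3.2, -3.2. All Re(p)<0: Yes (stable)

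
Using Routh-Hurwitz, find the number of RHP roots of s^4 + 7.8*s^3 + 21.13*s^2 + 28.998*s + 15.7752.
Routh array:
s^4: [1, 21.13, 15.7752]; s^3: [7.8, 28.998]; s^2: [17.4123, 15.7752]; s^1: [21.9314]; s^0: [15.7752]
First column: [1, 7.8, 17.4123, 21.9314, 15.7752]. Sign changes = RHP roots = 0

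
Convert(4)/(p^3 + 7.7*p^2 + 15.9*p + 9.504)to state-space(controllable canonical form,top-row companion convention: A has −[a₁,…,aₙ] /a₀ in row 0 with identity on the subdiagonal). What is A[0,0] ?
Reachable canonical form for den = p^3 + 7.7*p^2 + 15.9*p + 9.504: top row of A = -[a₁,a₂,...,aₙ]/a₀, ones on the subdiagonal, zeros elsewhere.
A = [[-7.7, -15.9, -9.504], [1, 0, 0], [0, 1, 0]].
A[0,0] = -7.7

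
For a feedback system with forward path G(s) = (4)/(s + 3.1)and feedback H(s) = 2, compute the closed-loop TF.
Closed-loop T = G/(1+GH).
Numerator: G_num * H_den = 4.
Denominator: G_den * H_den + G_num * H_num = (s + 3.1) + (8) = s + 11.1.
T(s) = (4)/(s + 11.1)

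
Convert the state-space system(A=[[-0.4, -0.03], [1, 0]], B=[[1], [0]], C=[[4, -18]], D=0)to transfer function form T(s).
T(s) = C(sI - A)⁻¹B + D.
Characteristic polynomial det(sI - A) = s^2 + 0.4*s + 0.03.
Numerator from C·adj(sI-A)·B + D·det(sI-A) = 4*s - 18.
T(s) = (4*s - 18)/(s^2 + 0.4*s + 0.03)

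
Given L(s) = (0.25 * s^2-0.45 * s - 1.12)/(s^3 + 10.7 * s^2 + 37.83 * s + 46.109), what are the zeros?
Set numerator = 0: 0.25*s^2 - 0.45*s - 1.12 = 0.25*(s - 3.2)(s + 1.4) = 0 → Zeros: -1.4, 3.2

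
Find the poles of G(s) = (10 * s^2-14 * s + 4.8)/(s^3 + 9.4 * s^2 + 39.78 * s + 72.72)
Set denominator = 0: s^3 + 9.4*s^2 + 39.78*s + 72.72 = (s + 4)(s^2 + 5.4*s + 18.18) = 0 → Poles: -2.7 + 3.3j, -2.7 - 3.3j, -4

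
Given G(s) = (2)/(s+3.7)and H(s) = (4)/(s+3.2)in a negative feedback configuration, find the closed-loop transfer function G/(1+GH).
Closed-loop T = G/(1+GH).
Numerator: G_num * H_den = 2*s + 6.4.
Denominator: G_den * H_den + G_num * H_num = (s^2 + 6.9*s + 11.84) + (8) = s^2 + 6.9*s + 19.84.
T(s) = (2*s + 6.4)/(s^2 + 6.9*s + 19.84)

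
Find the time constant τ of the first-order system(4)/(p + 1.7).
First-order system: τ = -1/pole. Pole = -1.7. τ = -1/(-1.7) = 0.5882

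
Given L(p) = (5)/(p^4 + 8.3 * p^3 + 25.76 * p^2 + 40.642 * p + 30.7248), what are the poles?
Set denominator = 0: p^4 + 8.3*p^3 + 25.76*p^2 + 40.642*p + 30.7248 = (p + 3.7)(p + 2.4)(p^2 + 2.2*p + 3.46) = 0 → Poles: -1.1 + 1.5j, -1.1 - 1.5j, -2.4, -3.7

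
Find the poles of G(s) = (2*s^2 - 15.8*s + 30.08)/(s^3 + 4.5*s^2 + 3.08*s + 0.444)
Set denominator = 0: s^3 + 4.5*s^2 + 3.08*s + 0.444 = (s + 0.6)(s + 3.7)(s + 0.2) = 0 → Poles: -0.2, -0.6, -3.7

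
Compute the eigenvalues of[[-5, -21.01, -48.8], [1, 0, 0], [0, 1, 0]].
Eigenvalues solve det(λI - A) = 0.
Characteristic polynomial: λ^3 + 5*λ^2 + 21.01*λ + 48.8 = 0.
Factor: (λ + 3.2)(λ^2 + 1.8*λ + 15.25) = 0.
Roots: -0.9 + 3.8j, -0.9 - 3.8j, -3.2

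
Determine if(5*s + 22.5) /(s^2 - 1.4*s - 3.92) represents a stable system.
Denominator: s^2 - 1.4*s - 3.92 = (s - 2.8)(s + 1.4). Poles: -1.4, 2.8. All Re(p)<0: No (unstable)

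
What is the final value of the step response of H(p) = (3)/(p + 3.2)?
FVT: lim_{t→∞} y(t) = lim_{p→0} p*Y(p) where Y(p) = H(p)/p.
= lim_{p→0} H(p) = H(0) = num(0)/den(0) = 3/3.2 = 0.9375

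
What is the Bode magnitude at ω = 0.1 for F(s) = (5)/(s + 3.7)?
Substitute s = j*0.1: F(j0.1) = 1.35036 - 0.0364964j.
|F(j0.1)| = sqrt(Re² + Im²) = 1.351.
20*log₁₀(1.351) = 2.61 dB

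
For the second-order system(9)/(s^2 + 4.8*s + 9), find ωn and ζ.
Standard form: ωn²/(s²+2ζωn·s+ωn²).
const=9=ωn² → ωn=3, s coeff=4.8=2ζωn → ζ=0.8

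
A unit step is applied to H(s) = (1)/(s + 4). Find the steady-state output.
FVT: lim_{t→∞} y(t) = lim_{s→0} s*Y(s) where Y(s) = H(s)/s.
= lim_{s→0} H(s) = H(0) = num(0)/den(0) = 1/4 = 0.25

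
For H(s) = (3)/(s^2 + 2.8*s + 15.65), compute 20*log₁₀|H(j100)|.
Substitute s = j*100: H(j100) = -0.000300234 - 8.41973e-06j.
|H(j100)| = sqrt(Re² + Im²) = 0.0003004.
20*log₁₀(0.0003004) = -70.45 dB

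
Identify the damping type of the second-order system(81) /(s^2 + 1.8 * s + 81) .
Standard form: ωn²/(s²+2ζωn·s+ωn²) gives ωn=9, ζ=0.1.
Underdamped (ζ = 0.1 < 1)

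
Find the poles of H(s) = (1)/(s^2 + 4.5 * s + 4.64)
Set denominator = 0: s^2 + 4.5*s + 4.64 = (s + 2.9)(s + 1.6) = 0 → Poles: -1.6, -2.9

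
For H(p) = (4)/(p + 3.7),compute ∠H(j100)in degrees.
Substitute p = j*100: H(j100) = 0.00147798 - 0.0399453j.
∠H(j100) = atan2(Im, Re) = atan2(-0.0399453, 0.00147798) = -87.88°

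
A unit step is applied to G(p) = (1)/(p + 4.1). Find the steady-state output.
FVT: lim_{t→∞} y(t) = lim_{p→0} p*Y(p) where Y(p) = G(p)/p.
= lim_{p→0} G(p) = G(0) = num(0)/den(0) = 1/4.1 = 0.2439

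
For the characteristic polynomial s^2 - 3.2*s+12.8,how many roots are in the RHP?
Poles: 1.6 + 3.2j, 1.6 - 3.2j. RHP poles (Re>0): 2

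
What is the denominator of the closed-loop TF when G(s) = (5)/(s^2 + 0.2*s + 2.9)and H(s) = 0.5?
Characteristic poly = G_den * H_den + G_num * H_num = (s^2 + 0.2*s + 2.9) + (2.5) = s^2 + 0.2*s + 5.4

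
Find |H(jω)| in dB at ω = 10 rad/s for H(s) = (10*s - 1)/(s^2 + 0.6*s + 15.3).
Substitute s = j*10: H(j10) = 0.0949641 - 1.17391j.
|H(j10)| = sqrt(Re² + Im²) = 1.178.
20*log₁₀(1.178) = 1.42 dB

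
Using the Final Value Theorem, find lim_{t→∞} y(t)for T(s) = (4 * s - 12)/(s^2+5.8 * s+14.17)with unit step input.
FVT: lim_{t→∞} y(t) = lim_{s→0} s*Y(s) where Y(s) = T(s)/s.
= lim_{s→0} T(s) = T(0) = num(0)/den(0) = -12/14.17 = -0.8469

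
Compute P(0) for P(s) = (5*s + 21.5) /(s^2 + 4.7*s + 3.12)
DC gain = P(0) = num(0)/den(0) = 21.5/3.12 = 6.891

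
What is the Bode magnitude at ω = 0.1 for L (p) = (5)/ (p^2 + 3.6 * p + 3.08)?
Substitute p = j*0.1: L(j0.1) = 1.60657 - 0.188393j.
|L(j0.1)| = sqrt(Re² + Im²) = 1.618.
20*log₁₀(1.618) = 4.18 dB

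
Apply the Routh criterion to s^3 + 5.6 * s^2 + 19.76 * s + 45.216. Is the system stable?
Routh array:
s^3: [1, 19.76]; s^2: [5.6, 45.216]; s^1: [11.6857]; s^0: [45.216]
First column: [1, 5.6, 11.6857, 45.216]. Sign changes = 0.
Yes, stable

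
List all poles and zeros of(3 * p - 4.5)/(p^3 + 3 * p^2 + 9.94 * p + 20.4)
Set denominator = 0: p^3 + 3*p^2 + 9.94*p + 20.4 = (p + 2.4)(p^2 + 0.6*p + 8.5) = 0 → Poles: -0.3 + 2.9j, -0.3 - 2.9j, -2.4
Set numerator = 0: 3*p - 4.5 = 0 → Zeros: 1.5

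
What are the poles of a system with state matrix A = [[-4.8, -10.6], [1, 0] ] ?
Eigenvalues solve det(λI - A) = 0.
Characteristic polynomial: λ^2 + 4.8*λ + 10.6 = 0.
Roots: -2.4 + 2.2j, -2.4 - 2.2j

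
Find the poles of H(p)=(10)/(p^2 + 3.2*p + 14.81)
Set denominator = 0: p^2 + 3.2*p + 14.81 = 0 → Poles: -1.6 + 3.5j, -1.6 - 3.5j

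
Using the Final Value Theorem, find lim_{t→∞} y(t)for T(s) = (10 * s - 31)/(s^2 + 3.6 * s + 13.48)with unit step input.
FVT: lim_{t→∞} y(t) = lim_{s→0} s*Y(s) where Y(s) = T(s)/s.
= lim_{s→0} T(s) = T(0) = num(0)/den(0) = -31/13.48 = -2.3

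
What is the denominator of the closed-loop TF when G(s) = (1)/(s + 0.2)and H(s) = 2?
Characteristic poly = G_den * H_den + G_num * H_num = (s + 0.2) + (2) = s + 2.2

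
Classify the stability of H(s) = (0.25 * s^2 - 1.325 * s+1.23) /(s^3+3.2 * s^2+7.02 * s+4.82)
Denominator: s^3 + 3.2*s^2 + 7.02*s + 4.82 = (s + 1)(s^2 + 2.2*s + 4.82). Poles: -1, -1.1 + 1.9j, -1.1 - 1.9j. Stable (all poles in LHP)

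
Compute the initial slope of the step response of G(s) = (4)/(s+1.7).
IVT: y'(0⁺) = lim_{s→∞} s²·Y(s) = lim_{s→∞} s·G(s).
deg(num) = 0, deg(den) = 1, relative degree = 1, so s·G(s) → (leading num)/(leading den) = 4/1 = 4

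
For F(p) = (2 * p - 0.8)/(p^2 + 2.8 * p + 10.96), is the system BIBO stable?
Denominator: p^2 + 2.8*p + 10.96. Poles: -1.4 + 3j, -1.4 - 3j. All Re(p)<0: Yes (stable)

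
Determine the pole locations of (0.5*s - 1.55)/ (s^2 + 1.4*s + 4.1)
Set denominator = 0: s^2 + 1.4*s + 4.1 = 0 → Poles: -0.7 + 1.9j, -0.7 - 1.9j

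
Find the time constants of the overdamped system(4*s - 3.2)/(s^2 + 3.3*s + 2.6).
Overdamped: real poles at -1.3, -2. τ = -1/pole → τ₁ = 0.7692, τ₂ = 0.5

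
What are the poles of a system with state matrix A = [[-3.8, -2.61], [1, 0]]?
Eigenvalues solve det(λI - A) = 0.
Characteristic polynomial: λ^2 + 3.8*λ + 2.61 = 0.
Factor: (λ + 2.9)(λ + 0.9) = 0.
Roots: -0.9, -2.9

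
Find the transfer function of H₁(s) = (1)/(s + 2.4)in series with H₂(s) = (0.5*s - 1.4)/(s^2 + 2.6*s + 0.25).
Series: H = H₁ · H₂ = (n₁·n₂)/(d₁·d₂).
Num: n₁·n₂ = 0.5*s - 1.4. Den: d₁·d₂ = s^3 + 5*s^2 + 6.49*s + 0.6.
H(s) = (0.5*s - 1.4)/(s^3 + 5*s^2 + 6.49*s + 0.6)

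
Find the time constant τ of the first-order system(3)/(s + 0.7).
First-order system: τ = -1/pole. Pole = -0.7. τ = -1/(-0.7) = 1.429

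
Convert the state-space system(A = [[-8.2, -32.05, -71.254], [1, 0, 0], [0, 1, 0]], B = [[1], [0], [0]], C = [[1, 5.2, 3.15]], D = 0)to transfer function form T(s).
T(s) = C(sI - A)⁻¹B + D.
Characteristic polynomial det(sI - A) = s^3 + 8.2*s^2 + 32.05*s + 71.254.
Numerator from C·adj(sI-A)·B + D·det(sI-A) = s^2 + 5.2*s + 3.15.
T(s) = (s^2 + 5.2*s + 3.15)/(s^3 + 8.2*s^2 + 32.05*s + 71.254)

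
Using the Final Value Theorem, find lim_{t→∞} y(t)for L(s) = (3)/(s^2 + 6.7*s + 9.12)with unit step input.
FVT: lim_{t→∞} y(t) = lim_{s→0} s*Y(s) where Y(s) = L(s)/s.
= lim_{s→0} L(s) = L(0) = num(0)/den(0) = 3/9.12 = 0.3289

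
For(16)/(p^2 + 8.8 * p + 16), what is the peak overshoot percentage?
Standard form: ωn²/(p²+2ζωn·p+ωn²) → ωn = 4, ζ = 1.1.
ζ ≥ 1, so the response is non-oscillatory: peak overshoot = 0%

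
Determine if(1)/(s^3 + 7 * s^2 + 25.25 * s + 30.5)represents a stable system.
Denominator: s^3 + 7*s^2 + 25.25*s + 30.5 = (s + 2)(s^2 + 5*s + 15.25). Poles: -2, -2.5 + 3j, -2.5 - 3j. All Re(p)<0: Yes (stable)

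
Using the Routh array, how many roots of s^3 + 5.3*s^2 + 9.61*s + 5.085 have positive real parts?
Routh array:
s^3: [1, 9.61]; s^2: [5.3, 5.085]; s^1: [8.65057]; s^0: [5.085]
First column: [1, 5.3, 8.65057, 5.085]. Sign changes = RHP roots = 0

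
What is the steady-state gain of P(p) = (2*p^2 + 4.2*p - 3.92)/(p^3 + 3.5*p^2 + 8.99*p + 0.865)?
DC gain = P(0) = num(0)/den(0) = -3.92/0.865 = -4.532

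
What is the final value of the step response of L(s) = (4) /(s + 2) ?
FVT: lim_{t→∞} y(t) = lim_{s→0} s*Y(s) where Y(s) = L(s)/s.
= lim_{s→0} L(s) = L(0) = num(0)/den(0) = 4/2 = 2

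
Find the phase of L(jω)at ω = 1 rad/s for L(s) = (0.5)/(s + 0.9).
Substitute s = j*1: L(j1) = 0.248619 - 0.276243j.
∠L(j1) = atan2(Im, Re) = atan2(-0.276243, 0.248619) = -48.01°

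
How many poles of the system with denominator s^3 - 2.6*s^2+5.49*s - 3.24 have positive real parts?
s^3 - 2.6*s^2 + 5.49*s - 3.24 = (s - 0.8)(s^2 - 1.8*s + 4.05). Poles: 0.8, 0.9 + 1.8j, 0.9 - 1.8j. RHP poles (Re>0): 3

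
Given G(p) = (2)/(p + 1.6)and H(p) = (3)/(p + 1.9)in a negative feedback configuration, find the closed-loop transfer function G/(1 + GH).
Closed-loop T = G/(1+GH).
Numerator: G_num * H_den = 2*p + 3.8.
Denominator: G_den * H_den + G_num * H_num = (p^2 + 3.5*p + 3.04) + (6) = p^2 + 3.5*p + 9.04.
T(p) = (2*p + 3.8)/(p^2 + 3.5*p + 9.04)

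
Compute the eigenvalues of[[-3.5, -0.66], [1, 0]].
Eigenvalues solve det(λI - A) = 0.
Characteristic polynomial: λ^2 + 3.5*λ + 0.66 = 0.
Factor: (λ + 3.3)(λ + 0.2) = 0.
Roots: -0.2, -3.3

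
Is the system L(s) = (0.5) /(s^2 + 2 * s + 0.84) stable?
Denominator: s^2 + 2*s + 0.84 = (s + 1.4)(s + 0.6). Poles: -0.6, -1.4. All Re(p)<0: Yes (stable)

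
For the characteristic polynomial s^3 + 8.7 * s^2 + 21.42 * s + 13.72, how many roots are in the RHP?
s^3 + 8.7*s^2 + 21.42*s + 13.72 = (s + 1)(s + 2.8)(s + 4.9). Poles: -1, -2.8, -4.9. RHP poles (Re>0): 0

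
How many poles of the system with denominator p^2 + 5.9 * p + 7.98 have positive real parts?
p^2 + 5.9*p + 7.98 = (p + 2.1)(p + 3.8). Poles: -2.1, -3.8. RHP poles (Re>0): 0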